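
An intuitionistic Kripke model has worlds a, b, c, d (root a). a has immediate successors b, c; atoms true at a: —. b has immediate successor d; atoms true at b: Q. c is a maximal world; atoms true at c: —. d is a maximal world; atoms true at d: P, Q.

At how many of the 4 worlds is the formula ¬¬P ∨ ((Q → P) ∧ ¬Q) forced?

3

a: does not force it — a ⊮ ¬¬P ∨ ((Q → P) ∧ ¬Q): neither disjunct is forced at a.
b: forces it.
c: forces it.
d: forces it.
Worlds forcing the formula: {b, c, d}.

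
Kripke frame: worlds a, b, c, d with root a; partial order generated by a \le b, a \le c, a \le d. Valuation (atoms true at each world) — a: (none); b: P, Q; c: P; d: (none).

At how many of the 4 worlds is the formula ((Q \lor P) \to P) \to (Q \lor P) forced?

2

a: does not force it — a \nVdash ((Q \lor P) \to P) \to (Q \lor P): already at a itself, a \Vdash (Q \lor P) \to P but a \nVdash Q \lor P.
b: forces it.
c: forces it.
d: does not force it.
Worlds forcing the formula: {b, c}.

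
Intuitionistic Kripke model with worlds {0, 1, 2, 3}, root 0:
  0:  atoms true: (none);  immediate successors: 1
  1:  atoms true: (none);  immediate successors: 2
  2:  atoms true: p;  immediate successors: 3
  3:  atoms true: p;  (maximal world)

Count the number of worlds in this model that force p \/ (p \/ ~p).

0: does not force it — 0 ||-/- p \/ (p \/ ~p): neither disjunct is forced at 0.
1: does not force it.
2: forces it.
3: forces it.
Worlds forcing the formula: {2, 3}.

2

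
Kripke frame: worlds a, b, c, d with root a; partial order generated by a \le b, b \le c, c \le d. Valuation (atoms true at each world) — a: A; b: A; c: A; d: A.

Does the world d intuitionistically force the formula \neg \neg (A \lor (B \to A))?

Yes

d \Vdash \neg \neg (A \lor (B \to A)): no world accessible from d forces \neg (A \lor (B \to A)).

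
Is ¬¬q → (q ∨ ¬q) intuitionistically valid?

This is a variant of double-negation elimination (deriving excluded middle from double negation), which is not intuitionistically valid.
A Kripke countermodel: worlds u, v; order generated by u ≤ v; atoms true at each world — u:{}; v:{q}.
u ⊮ ¬¬q → (q ∨ ¬q): already at u itself, u ⊩ ¬¬q but u ⊮ q ∨ ¬q.
u ⊮ q ∨ ¬q: neither disjunct is forced at u.
u lacks atom q, so u ⊮ q.
So the root u does not force the formula.

No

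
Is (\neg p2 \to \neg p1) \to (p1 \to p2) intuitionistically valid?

This is the converse of contraposition, which is not intuitionistically valid.
A Kripke countermodel: worlds w0, w1; order generated by w0 \le w1; atoms true at each world — w0:{p1}; w1:{p1,p2}.
w0 \nVdash (\neg p2 \to \neg p1) \to (p1 \to p2): already at w0 itself, w0 \Vdash \neg p2 \to \neg p1 but w0 \nVdash p1 \to p2.
w0 \nVdash p1 \to p2: already at w0 itself, w0 \Vdash p1 but w0 \nVdash p2.
w0 lacks atom p2, so w0 \nVdash p2.
So the root w0 does not force the formula.

No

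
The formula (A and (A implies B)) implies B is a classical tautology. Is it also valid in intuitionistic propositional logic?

Yes

This is modus ponens in implicational form, which is intuitionistically derivable.
If a world forces A and A implies B, then applying the implication at that world (which is accessible from itself) gives B.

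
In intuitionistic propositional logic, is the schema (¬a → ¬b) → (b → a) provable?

No

This is the converse of contraposition, which is not intuitionistically valid.
A Kripke countermodel: worlds s0, s1; order generated by s0 ≤ s1; atoms true at each world — s0:{b}; s1:{a,b}.
s0 ⊮ (¬a → ¬b) → (b → a): already at s0 itself, s0 ⊩ ¬a → ¬b but s0 ⊮ b → a.
s0 ⊮ b → a: already at s0 itself, s0 ⊩ b but s0 ⊮ a.
s0 lacks atom a, so s0 ⊮ a.
So the root s0 does not force the formula.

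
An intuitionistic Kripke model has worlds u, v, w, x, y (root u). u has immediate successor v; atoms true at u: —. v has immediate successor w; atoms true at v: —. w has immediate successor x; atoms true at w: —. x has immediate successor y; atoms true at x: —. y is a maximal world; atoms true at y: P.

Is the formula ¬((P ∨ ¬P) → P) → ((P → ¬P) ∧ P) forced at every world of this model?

Yes

u ⊩ ¬((P ∨ ¬P) → P) → ((P → ¬P) ∧ P) vacuously: no world accessible from u forces the antecedent ¬((P ∨ ¬P) → P).
Since the root u forces ¬((P ∨ ¬P) → P) → ((P → ¬P) ∧ P) and forcing is persistent (monotone upward), every world forces it.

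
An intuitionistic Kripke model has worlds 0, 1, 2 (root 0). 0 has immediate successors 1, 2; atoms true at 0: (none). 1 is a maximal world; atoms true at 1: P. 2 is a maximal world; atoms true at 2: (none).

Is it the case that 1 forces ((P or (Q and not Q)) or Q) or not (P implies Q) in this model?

1 forces ((P or (Q and not Q)) or Q) or not (P implies Q) via the disjunct (P or (Q and not Q)) or Q.

Yes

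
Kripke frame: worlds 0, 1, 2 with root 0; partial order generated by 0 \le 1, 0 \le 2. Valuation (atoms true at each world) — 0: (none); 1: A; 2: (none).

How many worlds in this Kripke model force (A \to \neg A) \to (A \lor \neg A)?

3

0: forces it.
1: forces it.
2: forces it.
Worlds forcing the formula: {0, 1, 2}.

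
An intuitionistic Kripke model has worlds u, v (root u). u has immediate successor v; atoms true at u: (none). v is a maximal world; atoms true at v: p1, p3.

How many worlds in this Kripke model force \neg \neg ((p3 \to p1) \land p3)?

u: forces it.
v: forces it.
Worlds forcing the formula: {u, v}.

2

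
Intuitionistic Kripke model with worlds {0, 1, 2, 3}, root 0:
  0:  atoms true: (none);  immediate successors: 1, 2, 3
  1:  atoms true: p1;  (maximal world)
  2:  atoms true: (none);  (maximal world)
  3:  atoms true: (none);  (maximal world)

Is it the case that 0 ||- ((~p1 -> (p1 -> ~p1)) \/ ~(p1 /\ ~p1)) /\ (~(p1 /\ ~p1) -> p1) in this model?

0 ||-/- ((~p1 -> (p1 -> ~p1)) \/ ~(p1 /\ ~p1)) /\ (~(p1 /\ ~p1) -> p1) since 0 fails ~(p1 /\ ~p1) -> p1.

No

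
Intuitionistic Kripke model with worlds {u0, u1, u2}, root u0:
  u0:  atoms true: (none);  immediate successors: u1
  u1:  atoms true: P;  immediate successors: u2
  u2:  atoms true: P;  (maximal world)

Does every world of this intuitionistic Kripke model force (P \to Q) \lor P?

Not every world: u0 \nVdash (P \to Q) \lor P.
u0 \nVdash (P \to Q) \lor P: neither disjunct is forced at u0.
u0 \nVdash P \to Q: at the accessible world u1, u1 \Vdash P but u1 \nVdash Q.

No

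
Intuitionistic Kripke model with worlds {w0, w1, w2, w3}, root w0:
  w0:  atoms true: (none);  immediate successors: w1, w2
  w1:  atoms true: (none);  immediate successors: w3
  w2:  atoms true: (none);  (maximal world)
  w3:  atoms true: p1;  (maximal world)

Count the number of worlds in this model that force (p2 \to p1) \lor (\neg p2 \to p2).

w0: forces it.
w1: forces it.
w2: forces it.
w3: forces it.
Worlds forcing the formula: {w0, w1, w2, w3}.

4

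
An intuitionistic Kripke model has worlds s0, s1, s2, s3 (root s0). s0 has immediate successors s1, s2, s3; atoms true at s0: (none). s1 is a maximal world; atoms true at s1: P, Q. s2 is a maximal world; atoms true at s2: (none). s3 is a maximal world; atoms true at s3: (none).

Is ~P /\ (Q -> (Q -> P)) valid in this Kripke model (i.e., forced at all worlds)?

Not every world: s0 ||-/- ~P /\ (Q -> (Q -> P)).
s0 ||-/- ~P /\ (Q -> (Q -> P)) since s0 fails ~P.

No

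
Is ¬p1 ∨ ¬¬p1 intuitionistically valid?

This is the weak law of excluded middle, which is not intuitionistically valid.
A Kripke countermodel: worlds u, v, w; order generated by u ≤ v, u ≤ w; atoms true at each world — u:{}; v:{p1}; w:{}.
u ⊮ ¬p1 ∨ ¬¬p1: neither disjunct is forced at u.
u ⊮ ¬p1 since v is accessible from u and v ⊩ p1.
So the root u does not force the formula.

No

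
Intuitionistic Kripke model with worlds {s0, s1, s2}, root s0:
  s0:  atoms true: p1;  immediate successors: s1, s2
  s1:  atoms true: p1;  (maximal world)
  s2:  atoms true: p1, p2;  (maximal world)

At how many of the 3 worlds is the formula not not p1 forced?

3

s0: forces it.
s1: forces it.
s2: forces it.
Worlds forcing the formula: {s0, s1, s2}.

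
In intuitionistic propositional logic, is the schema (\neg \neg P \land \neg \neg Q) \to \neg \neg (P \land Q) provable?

This is the distribution of double negation over conjunction, which is intuitionistically derivable.
Assume \neg \neg P, \neg \neg Q, and \neg (P \land Q). From P we'd get \neg Q (since P \land Q is refuted), contradicting \neg \neg Q; so \neg P, contradicting \neg \neg P.

Yes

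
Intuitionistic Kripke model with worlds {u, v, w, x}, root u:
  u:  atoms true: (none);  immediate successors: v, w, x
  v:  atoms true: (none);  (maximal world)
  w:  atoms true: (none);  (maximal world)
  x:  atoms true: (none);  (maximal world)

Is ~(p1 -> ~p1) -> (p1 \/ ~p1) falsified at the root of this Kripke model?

No

u ||- ~(p1 -> ~p1) -> (p1 \/ ~p1) vacuously: no world accessible from u forces the antecedent ~(p1 -> ~p1).
So the root u forces ~(p1 -> ~p1) -> (p1 \/ ~p1); the model is not a countermodel.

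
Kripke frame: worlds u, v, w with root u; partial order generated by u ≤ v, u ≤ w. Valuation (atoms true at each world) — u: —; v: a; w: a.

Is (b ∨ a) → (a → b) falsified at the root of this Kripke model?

Yes

u ⊮ (b ∨ a) → (a → b): at the accessible world v, v ⊩ b ∨ a but v ⊮ a → b.
v ⊮ a → b: already at v itself, v ⊩ a but v ⊮ b.
v lacks atom b, so v ⊮ b.
So the root u does not force (b ∨ a) → (a → b); the model is a countermodel.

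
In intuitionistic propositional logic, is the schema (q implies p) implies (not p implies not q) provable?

Yes

This is the forward direction of contraposition, which is intuitionistically derivable.
Assume q implies p and not p. If q held then p would follow, contradicting not p; so not q.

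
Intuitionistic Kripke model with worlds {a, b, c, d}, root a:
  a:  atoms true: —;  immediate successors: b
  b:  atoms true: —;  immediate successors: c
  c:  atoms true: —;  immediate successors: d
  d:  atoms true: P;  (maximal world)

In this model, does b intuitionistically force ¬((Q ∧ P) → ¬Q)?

b ⊮ ¬((Q ∧ P) → ¬Q) since b is accessible from b and b ⊩ (Q ∧ P) → ¬Q.
b ⊩ (Q ∧ P) → ¬Q vacuously: no world accessible from b forces the antecedent Q ∧ P.

No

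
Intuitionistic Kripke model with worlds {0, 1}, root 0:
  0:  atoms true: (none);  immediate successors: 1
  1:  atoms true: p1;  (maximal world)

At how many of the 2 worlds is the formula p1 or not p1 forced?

1

0: does not force it — 0 does not force p1 or not p1: neither disjunct is forced at 0.
1: forces it.
Worlds forcing the formula: {1}.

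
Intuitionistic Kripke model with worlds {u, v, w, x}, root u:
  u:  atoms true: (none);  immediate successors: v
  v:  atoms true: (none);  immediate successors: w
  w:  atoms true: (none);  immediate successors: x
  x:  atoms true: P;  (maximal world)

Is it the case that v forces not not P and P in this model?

No

v does not force not not P and P since v fails P.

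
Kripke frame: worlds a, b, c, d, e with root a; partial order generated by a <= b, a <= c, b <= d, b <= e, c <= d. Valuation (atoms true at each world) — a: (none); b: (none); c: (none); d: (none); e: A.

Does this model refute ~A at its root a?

Yes

a ||-/- ~A since e is accessible from a and e ||- A.
So the root a does not force ~A; the model is a countermodel.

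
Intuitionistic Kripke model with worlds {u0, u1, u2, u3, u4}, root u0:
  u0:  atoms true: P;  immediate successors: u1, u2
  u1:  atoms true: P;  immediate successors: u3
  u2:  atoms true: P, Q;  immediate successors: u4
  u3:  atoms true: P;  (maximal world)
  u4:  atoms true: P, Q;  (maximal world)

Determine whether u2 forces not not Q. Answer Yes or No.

u2 forces not not Q: no world accessible from u2 forces not Q.

Yes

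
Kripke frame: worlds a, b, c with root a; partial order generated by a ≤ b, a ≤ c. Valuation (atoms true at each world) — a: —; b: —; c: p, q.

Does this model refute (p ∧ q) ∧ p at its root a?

Yes

a ⊮ (p ∧ q) ∧ p since a fails p ∧ q.
So the root a does not force (p ∧ q) ∧ p; the model is a countermodel.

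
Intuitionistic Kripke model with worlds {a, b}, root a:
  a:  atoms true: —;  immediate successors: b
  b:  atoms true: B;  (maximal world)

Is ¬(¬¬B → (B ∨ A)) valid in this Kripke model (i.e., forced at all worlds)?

Not every world: a ⊮ ¬(¬¬B → (B ∨ A)).
a ⊮ ¬(¬¬B → (B ∨ A)) since b is accessible from a and b ⊩ ¬¬B → (B ∨ A).
b ⊩ ¬¬B → (B ∨ A): every world accessible from b that forces ¬¬B (namely b) also forces B ∨ A.

No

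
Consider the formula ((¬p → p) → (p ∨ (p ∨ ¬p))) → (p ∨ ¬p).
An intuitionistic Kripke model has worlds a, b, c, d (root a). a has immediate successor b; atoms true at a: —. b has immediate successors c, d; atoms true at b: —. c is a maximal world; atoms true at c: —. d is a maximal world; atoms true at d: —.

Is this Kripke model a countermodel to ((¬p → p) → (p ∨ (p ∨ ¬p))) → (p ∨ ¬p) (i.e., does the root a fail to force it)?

No

a ⊩ ((¬p → p) → (p ∨ (p ∨ ¬p))) → (p ∨ ¬p): every world accessible from a that forces (¬p → p) → (p ∨ (p ∨ ¬p)) (namely a, b, c, d) also forces p ∨ ¬p.
So the root a forces ((¬p → p) → (p ∨ (p ∨ ¬p))) → (p ∨ ¬p); the model is not a countermodel.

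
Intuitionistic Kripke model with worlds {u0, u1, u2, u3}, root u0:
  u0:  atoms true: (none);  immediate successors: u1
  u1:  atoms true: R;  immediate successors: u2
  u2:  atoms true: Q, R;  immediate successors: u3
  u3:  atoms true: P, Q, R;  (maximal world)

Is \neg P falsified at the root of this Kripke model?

Yes

u0 \nVdash \neg P since u3 is accessible from u0 and u3 \Vdash P.
So the root u0 does not force \neg P; the model is a countermodel.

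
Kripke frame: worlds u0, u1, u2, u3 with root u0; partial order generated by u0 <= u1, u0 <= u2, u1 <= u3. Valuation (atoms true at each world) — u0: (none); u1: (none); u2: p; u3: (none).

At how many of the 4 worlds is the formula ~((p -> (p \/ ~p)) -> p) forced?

2

u0: does not force it — u0 ||-/- ~((p -> (p \/ ~p)) -> p) since u2 is accessible from u0 and u2 ||- (p -> (p \/ ~p)) -> p.
u1: forces it.
u2: does not force it — u2 ||-/- ~((p -> (p \/ ~p)) -> p) since u2 is accessible from u2 and u2 ||- (p -> (p \/ ~p)) -> p.
u3: forces it.
Worlds forcing the formula: {u1, u3}.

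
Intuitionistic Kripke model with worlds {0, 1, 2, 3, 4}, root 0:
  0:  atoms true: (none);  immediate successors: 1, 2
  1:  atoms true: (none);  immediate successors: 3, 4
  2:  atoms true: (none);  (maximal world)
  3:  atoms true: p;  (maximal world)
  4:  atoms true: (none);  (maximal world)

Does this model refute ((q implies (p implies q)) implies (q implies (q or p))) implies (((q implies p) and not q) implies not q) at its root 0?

0 forces ((q implies (p implies q)) implies (q implies (q or p))) implies (((q implies p) and not q) implies not q): every world accessible from 0 that forces (q implies (p implies q)) implies (q implies (q or p)) (namely 0, 1, 2, 3, 4) also forces ((q implies p) and not q) implies not q.
So the root 0 forces ((q implies (p implies q)) implies (q implies (q or p))) implies (((q implies p) and not q) implies not q); the model is not a countermodel.

No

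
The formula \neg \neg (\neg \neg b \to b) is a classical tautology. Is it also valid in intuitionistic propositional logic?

Yes

This is the double negation of double-negation elimination, which is intuitionistically derivable.
By Glivenko's theorem the double negation of any classical propositional tautology is intuitionistically provable; \neg \neg b \to b is classically a tautology.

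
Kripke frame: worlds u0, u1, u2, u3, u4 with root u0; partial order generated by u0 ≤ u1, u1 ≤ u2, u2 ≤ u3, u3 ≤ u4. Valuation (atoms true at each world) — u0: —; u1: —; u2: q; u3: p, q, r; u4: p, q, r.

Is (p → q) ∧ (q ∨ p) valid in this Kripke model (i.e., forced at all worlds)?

Not every world: u0 ⊮ (p → q) ∧ (q ∨ p).
u0 ⊮ (p → q) ∧ (q ∨ p) since u0 fails q ∨ p.

No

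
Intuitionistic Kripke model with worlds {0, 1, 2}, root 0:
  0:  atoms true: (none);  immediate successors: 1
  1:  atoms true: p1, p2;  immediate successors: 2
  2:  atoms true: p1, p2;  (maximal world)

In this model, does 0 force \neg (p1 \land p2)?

No

0 \nVdash \neg (p1 \land p2) since 1 is accessible from 0 and 1 \Vdash p1 \land p2.
1 \Vdash p1 \land p2 since 1 forces both conjuncts.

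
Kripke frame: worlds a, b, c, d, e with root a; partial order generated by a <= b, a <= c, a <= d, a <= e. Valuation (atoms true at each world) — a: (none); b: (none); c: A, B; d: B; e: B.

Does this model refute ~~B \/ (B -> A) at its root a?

a ||-/- ~~B \/ (B -> A): neither disjunct is forced at a.
a ||-/- ~~B since b is accessible from a and b ||- ~B.
b ||- ~B: no world accessible from b forces B.
So the root a does not force ~~B \/ (B -> A); the model is a countermodel.

Yes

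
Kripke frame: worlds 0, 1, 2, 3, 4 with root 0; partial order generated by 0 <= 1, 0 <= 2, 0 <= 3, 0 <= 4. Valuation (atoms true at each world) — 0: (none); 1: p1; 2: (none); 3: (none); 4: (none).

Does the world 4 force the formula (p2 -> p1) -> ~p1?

Yes

4 ||- (p2 -> p1) -> ~p1: every world accessible from 4 that forces p2 -> p1 (namely 4) also forces ~p1.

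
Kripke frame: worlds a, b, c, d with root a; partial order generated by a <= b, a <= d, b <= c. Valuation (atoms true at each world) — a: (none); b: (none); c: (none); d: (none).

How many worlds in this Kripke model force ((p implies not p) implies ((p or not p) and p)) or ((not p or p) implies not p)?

4

a: forces it.
b: forces it.
c: forces it.
d: forces it.
Worlds forcing the formula: {a, b, c, d}.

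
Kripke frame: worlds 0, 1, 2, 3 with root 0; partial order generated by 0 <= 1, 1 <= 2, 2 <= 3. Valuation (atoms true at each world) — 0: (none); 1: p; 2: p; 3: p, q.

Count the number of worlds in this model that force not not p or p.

4

0: forces it.
1: forces it.
2: forces it.
3: forces it.
Worlds forcing the formula: {0, 1, 2, 3}.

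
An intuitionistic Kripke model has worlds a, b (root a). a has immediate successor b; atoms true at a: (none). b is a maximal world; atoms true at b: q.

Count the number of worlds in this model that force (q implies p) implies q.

a: forces it.
b: forces it.
Worlds forcing the formula: {a, b}.

2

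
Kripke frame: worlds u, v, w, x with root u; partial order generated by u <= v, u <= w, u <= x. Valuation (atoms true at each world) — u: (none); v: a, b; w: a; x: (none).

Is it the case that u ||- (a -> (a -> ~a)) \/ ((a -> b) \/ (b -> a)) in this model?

u ||- (a -> (a -> ~a)) \/ ((a -> b) \/ (b -> a)) via the disjunct (a -> b) \/ (b -> a).

Yes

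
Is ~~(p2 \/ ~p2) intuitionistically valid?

This is the double negation of excluded middle, which is intuitionistically derivable.
Assuming ~(p2 \/ ~p2): from p2 we'd get p2 \/ ~p2, so ~p2; but then p2 \/ ~p2 again — contradiction. Hence ~~(p2 \/ ~p2).

Yes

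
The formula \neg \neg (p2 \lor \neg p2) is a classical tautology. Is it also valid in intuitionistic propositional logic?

This is the double negation of excluded middle, which is intuitionistically derivable.
Assuming \neg (p2 \lor \neg p2): from p2 we'd get p2 \lor \neg p2, so \neg p2; but then p2 \lor \neg p2 again — contradiction. Hence \neg \neg (p2 \lor \neg p2).

Yes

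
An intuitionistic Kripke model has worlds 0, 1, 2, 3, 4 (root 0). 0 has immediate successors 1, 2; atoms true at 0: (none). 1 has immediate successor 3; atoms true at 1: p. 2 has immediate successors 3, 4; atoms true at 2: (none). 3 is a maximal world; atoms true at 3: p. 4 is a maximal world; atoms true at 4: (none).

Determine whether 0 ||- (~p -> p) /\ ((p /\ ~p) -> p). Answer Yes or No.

0 ||-/- (~p -> p) /\ ((p /\ ~p) -> p) since 0 fails ~p -> p.

No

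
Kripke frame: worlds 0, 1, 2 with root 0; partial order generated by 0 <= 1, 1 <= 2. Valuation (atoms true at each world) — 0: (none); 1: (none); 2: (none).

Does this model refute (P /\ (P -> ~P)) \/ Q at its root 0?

Yes

0 ||-/- (P /\ (P -> ~P)) \/ Q: neither disjunct is forced at 0.
0 ||-/- P /\ (P -> ~P) since 0 fails P.
So the root 0 does not force (P /\ (P -> ~P)) \/ Q; the model is a countermodel.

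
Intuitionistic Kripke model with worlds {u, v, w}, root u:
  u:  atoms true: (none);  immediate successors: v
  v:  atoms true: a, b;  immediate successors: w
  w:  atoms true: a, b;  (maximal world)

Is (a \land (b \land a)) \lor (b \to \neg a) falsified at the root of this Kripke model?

Yes

u \nVdash (a \land (b \land a)) \lor (b \to \neg a): neither disjunct is forced at u.
u \nVdash a \land (b \land a) since u fails a.
So the root u does not force (a \land (b \land a)) \lor (b \to \neg a); the model is a countermodel.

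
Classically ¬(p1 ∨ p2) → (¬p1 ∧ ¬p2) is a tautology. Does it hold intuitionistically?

Yes

This is a constructively valid De Morgan direction (negated disjunction to conjunction of negations), which is intuitionistically derivable.
From ¬(p1 ∨ p2): if p1 held then p1 ∨ p2 would, contradiction — so ¬p1; similarly ¬p2.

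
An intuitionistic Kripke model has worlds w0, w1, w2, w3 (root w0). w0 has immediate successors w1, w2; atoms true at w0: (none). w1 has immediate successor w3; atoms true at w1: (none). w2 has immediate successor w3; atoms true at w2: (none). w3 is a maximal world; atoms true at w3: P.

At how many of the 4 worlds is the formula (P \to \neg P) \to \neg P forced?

w0: forces it.
w1: forces it.
w2: forces it.
w3: forces it.
Worlds forcing the formula: {w0, w1, w2, w3}.

4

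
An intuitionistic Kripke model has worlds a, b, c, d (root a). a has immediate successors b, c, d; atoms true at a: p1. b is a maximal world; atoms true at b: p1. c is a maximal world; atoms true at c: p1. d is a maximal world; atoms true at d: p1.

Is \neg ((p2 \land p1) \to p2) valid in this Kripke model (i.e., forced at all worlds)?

Not every world: a \nVdash \neg ((p2 \land p1) \to p2).
a \nVdash \neg ((p2 \land p1) \to p2) since a is accessible from a and a \Vdash (p2 \land p1) \to p2.
a \Vdash (p2 \land p1) \to p2 vacuously: no world accessible from a forces the antecedent p2 \land p1.

No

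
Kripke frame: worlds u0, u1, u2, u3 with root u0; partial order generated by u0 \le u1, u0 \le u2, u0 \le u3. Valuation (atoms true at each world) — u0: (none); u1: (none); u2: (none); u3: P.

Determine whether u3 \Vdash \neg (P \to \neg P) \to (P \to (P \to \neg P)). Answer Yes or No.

u3 \nVdash \neg (P \to \neg P) \to (P \to (P \to \neg P)): already at u3 itself, u3 \Vdash \neg (P \to \neg P) but u3 \nVdash P \to (P \to \neg P).
u3 \nVdash P \to (P \to \neg P): already at u3 itself, u3 \Vdash P but u3 \nVdash P \to \neg P.
u3 \nVdash P \to \neg P: already at u3 itself, u3 \Vdash P but u3 \nVdash \neg P.
u3 \nVdash \neg P since u3 is accessible from u3 and u3 \Vdash P.

No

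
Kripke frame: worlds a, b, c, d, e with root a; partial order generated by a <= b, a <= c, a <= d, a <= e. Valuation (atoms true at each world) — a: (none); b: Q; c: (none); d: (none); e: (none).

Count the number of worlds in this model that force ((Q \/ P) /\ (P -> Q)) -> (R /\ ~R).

a: does not force it — a ||-/- ((Q \/ P) /\ (P -> Q)) -> (R /\ ~R): at the accessible world b, b ||- (Q \/ P) /\ (P -> Q) but b ||-/- R /\ ~R.
b: does not force it.
c: forces it.
d: forces it.
e: forces it.
Worlds forcing the formula: {c, d, e}.

3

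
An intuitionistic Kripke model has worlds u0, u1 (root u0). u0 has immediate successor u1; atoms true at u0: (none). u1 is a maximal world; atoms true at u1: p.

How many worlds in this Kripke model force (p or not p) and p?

1

u0: does not force it — u0 does not force (p or not p) and p since u0 fails p or not p.
u1: forces it.
Worlds forcing the formula: {u1}.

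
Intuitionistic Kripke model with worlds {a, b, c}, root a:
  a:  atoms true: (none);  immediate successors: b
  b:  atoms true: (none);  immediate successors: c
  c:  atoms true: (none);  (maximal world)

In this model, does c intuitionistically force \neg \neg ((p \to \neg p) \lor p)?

Yes

c \Vdash \neg \neg ((p \to \neg p) \lor p): no world accessible from c forces \neg ((p \to \neg p) \lor p).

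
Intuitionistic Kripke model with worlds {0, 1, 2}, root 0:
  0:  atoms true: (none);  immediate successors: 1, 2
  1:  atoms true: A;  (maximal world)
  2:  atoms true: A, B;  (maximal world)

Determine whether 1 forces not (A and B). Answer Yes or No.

1 forces not (A and B): no world accessible from 1 forces A and B.

Yes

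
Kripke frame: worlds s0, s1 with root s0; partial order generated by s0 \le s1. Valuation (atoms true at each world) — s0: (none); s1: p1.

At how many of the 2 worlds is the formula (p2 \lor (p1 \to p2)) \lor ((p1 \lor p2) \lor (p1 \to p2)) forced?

s0: does not force it — s0 \nVdash (p2 \lor (p1 \to p2)) \lor ((p1 \lor p2) \lor (p1 \to p2)): neither disjunct is forced at s0.
s1: forces it.
Worlds forcing the formula: {s1}.

1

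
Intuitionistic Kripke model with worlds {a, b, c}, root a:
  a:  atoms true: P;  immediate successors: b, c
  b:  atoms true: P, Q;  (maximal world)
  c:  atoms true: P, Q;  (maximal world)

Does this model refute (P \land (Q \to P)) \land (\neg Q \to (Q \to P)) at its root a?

a \Vdash (P \land (Q \to P)) \land (\neg Q \to (Q \to P)) since a forces both conjuncts.
So the root a forces (P \land (Q \to P)) \land (\neg Q \to (Q \to P)); the model is not a countermodel.

No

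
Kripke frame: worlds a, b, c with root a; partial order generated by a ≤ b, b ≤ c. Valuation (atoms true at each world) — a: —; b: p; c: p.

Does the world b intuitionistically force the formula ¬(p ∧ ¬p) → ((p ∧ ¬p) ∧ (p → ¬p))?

b ⊮ ¬(p ∧ ¬p) → ((p ∧ ¬p) ∧ (p → ¬p)): already at b itself, b ⊩ ¬(p ∧ ¬p) but b ⊮ (p ∧ ¬p) ∧ (p → ¬p).
b ⊮ (p ∧ ¬p) ∧ (p → ¬p) since b fails p ∧ ¬p.

No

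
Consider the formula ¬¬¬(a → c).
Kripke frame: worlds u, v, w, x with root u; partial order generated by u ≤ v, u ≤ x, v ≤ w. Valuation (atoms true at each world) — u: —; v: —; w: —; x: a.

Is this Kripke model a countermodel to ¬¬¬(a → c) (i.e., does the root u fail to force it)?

Yes

u ⊮ ¬¬¬(a → c) since v is accessible from u and v ⊩ ¬¬(a → c).
v ⊩ ¬¬(a → c): no world accessible from v forces ¬(a → c).
So the root u does not force ¬¬¬(a → c); the model is a countermodel.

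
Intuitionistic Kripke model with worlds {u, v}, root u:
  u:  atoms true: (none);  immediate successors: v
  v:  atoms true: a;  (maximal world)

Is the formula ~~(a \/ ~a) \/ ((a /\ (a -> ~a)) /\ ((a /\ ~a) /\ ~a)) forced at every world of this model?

Yes

u ||- ~~(a \/ ~a) \/ ((a /\ (a -> ~a)) /\ ((a /\ ~a) /\ ~a)) via the disjunct ~~(a \/ ~a).
Since the root u forces ~~(a \/ ~a) \/ ((a /\ (a -> ~a)) /\ ((a /\ ~a) /\ ~a)) and forcing is persistent (monotone upward), every world forces it.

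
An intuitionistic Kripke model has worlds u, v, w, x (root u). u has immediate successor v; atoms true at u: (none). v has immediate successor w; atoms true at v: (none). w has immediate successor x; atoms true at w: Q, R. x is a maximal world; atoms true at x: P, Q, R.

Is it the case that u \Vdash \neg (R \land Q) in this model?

u \nVdash \neg (R \land Q) since w is accessible from u and w \Vdash R \land Q.
w \Vdash R \land Q since w forces both conjuncts.

No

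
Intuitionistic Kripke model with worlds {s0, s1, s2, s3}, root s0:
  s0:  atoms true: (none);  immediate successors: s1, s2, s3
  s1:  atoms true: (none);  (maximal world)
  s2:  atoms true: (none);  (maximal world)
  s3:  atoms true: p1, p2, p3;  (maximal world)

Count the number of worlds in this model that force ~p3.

s0: does not force it — s0 ||-/- ~p3 since s3 is accessible from s0 and s3 ||- p3.
s1: forces it.
s2: forces it.
s3: does not force it — s3 ||-/- ~p3 since s3 is accessible from s3 and s3 ||- p3.
Worlds forcing the formula: {s1, s2}.

2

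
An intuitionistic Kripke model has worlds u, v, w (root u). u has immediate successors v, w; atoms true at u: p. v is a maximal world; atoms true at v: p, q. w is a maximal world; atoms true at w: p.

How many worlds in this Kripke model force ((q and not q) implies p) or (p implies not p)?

u: forces it.
v: forces it.
w: forces it.
Worlds forcing the formula: {u, v, w}.

3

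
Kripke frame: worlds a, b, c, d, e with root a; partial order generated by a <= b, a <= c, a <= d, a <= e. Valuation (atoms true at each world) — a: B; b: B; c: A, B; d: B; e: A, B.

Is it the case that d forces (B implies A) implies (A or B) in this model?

Yes

d forces (B implies A) implies (A or B) vacuously: no world accessible from d forces the antecedent B implies A.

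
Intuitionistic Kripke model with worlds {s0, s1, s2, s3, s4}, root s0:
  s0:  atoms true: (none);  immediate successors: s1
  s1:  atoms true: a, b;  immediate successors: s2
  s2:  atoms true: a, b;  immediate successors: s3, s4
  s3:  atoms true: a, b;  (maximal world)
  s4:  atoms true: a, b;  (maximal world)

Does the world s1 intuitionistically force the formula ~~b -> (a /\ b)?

s1 ||- ~~b -> (a /\ b): every world accessible from s1 that forces ~~b (namely s1, s2, s3, s4) also forces a /\ b.

Yes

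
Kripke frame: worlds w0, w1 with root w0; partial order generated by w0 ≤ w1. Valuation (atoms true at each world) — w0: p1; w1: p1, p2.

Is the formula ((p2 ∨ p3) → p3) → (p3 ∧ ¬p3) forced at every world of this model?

Yes

w0 ⊩ ((p2 ∨ p3) → p3) → (p3 ∧ ¬p3) vacuously: no world accessible from w0 forces the antecedent (p2 ∨ p3) → p3.
Since the root w0 forces ((p2 ∨ p3) → p3) → (p3 ∧ ¬p3) and forcing is persistent (monotone upward), every world forces it.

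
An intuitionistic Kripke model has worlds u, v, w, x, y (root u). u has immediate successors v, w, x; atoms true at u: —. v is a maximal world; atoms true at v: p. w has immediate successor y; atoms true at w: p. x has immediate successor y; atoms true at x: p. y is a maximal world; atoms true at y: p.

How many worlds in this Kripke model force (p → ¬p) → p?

5

u: forces it.
v: forces it.
w: forces it.
x: forces it.
y: forces it.
Worlds forcing the formula: {u, v, w, x, y}.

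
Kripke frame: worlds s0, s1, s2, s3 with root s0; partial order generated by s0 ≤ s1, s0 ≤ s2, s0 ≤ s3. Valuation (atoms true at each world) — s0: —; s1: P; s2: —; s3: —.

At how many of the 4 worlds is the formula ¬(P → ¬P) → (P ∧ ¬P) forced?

s0: does not force it — s0 ⊮ ¬(P → ¬P) → (P ∧ ¬P): at the accessible world s1, s1 ⊩ ¬(P → ¬P) but s1 ⊮ P ∧ ¬P.
s1: does not force it — s1 ⊮ ¬(P → ¬P) → (P ∧ ¬P): already at s1 itself, s1 ⊩ ¬(P → ¬P) but s1 ⊮ P ∧ ¬P.
s2: forces it.
s3: forces it.
Worlds forcing the formula: {s2, s3}.

2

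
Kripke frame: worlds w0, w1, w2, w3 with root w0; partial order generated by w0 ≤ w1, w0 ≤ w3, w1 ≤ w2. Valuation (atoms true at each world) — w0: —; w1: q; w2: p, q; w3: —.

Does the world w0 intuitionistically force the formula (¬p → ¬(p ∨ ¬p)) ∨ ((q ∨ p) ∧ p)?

No

w0 ⊮ (¬p → ¬(p ∨ ¬p)) ∨ ((q ∨ p) ∧ p): neither disjunct is forced at w0.
w0 ⊮ ¬p → ¬(p ∨ ¬p): at the accessible world w3, w3 ⊩ ¬p but w3 ⊮ ¬(p ∨ ¬p).
w3 ⊮ ¬(p ∨ ¬p) since w3 is accessible from w3 and w3 ⊩ p ∨ ¬p.
w3 ⊩ p ∨ ¬p via the disjunct ¬p.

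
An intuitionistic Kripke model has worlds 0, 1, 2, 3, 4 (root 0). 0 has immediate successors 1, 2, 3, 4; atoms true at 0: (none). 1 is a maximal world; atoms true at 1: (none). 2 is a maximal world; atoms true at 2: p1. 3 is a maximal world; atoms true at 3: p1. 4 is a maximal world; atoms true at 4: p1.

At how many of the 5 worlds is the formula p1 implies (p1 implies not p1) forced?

0: does not force it — 0 does not force p1 implies (p1 implies not p1): at the accessible world 2, 2 forces p1 but 2 does not force p1 implies not p1.
1: forces it.
2: does not force it — 2 does not force p1 implies (p1 implies not p1): already at 2 itself, 2 forces p1 but 2 does not force p1 implies not p1.
3: does not force it.
4: does not force it.
Worlds forcing the formula: {1}.

1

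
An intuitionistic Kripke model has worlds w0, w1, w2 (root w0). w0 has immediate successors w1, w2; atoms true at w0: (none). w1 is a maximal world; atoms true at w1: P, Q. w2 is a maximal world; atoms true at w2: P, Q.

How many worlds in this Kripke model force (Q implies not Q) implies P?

3

w0: forces it.
w1: forces it.
w2: forces it.
Worlds forcing the formula: {w0, w1, w2}.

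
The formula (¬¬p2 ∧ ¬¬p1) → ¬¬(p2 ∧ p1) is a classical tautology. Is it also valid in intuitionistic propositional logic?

Yes

This is the distribution of double negation over conjunction, which is intuitionistically derivable.
Assume ¬¬p2, ¬¬p1, and ¬(p2 ∧ p1). From p2 we'd get ¬p1 (since p2 ∧ p1 is refuted), contradicting ¬¬p1; so ¬p2, contradicting ¬¬p2.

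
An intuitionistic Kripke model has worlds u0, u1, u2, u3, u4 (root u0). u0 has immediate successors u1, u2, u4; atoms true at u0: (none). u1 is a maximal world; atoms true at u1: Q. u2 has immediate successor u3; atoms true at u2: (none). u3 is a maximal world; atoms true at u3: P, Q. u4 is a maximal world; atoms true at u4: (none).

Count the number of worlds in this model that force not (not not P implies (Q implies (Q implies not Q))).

2

u0: does not force it — u0 does not force not (not not P implies (Q implies (Q implies not Q))) since u1 is accessible from u0 and u1 forces not not P implies (Q implies (Q implies not Q)).
u1: does not force it.
u2: forces it.
u3: forces it.
u4: does not force it.
Worlds forcing the formula: {u2, u3}.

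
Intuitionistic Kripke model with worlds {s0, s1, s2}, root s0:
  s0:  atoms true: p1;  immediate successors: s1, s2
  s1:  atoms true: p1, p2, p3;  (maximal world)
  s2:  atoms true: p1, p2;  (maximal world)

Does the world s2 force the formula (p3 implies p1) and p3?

No

s2 does not force (p3 implies p1) and p3 since s2 fails p3.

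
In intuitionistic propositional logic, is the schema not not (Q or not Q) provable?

Yes

This is the double negation of excluded middle, which is intuitionistically derivable.
Assuming not (Q or not Q): from Q we'd get Q or not Q, so not Q; but then Q or not Q again — contradiction. Hence not not (Q or not Q).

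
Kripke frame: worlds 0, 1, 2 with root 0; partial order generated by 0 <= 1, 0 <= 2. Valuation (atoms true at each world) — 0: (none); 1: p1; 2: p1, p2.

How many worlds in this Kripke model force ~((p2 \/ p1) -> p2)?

1

0: does not force it — 0 ||-/- ~((p2 \/ p1) -> p2) since 2 is accessible from 0 and 2 ||- (p2 \/ p1) -> p2.
1: forces it.
2: does not force it — 2 ||-/- ~((p2 \/ p1) -> p2) since 2 is accessible from 2 and 2 ||- (p2 \/ p1) -> p2.
Worlds forcing the formula: {1}.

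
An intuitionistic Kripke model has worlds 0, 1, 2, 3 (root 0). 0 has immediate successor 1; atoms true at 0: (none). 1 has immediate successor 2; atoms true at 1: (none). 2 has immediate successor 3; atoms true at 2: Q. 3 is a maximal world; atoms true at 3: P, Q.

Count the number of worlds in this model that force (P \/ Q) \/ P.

0: does not force it — 0 ||-/- (P \/ Q) \/ P: neither disjunct is forced at 0.
1: does not force it.
2: forces it.
3: forces it.
Worlds forcing the formula: {2, 3}.

2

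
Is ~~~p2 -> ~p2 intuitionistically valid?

Yes

This is triple-negation reduction, which is intuitionistically derivable.
Assume ~~~p2 and suppose p2. Then ~~p2 (double-negation introduction), contradicting ~~~p2. So ~p2.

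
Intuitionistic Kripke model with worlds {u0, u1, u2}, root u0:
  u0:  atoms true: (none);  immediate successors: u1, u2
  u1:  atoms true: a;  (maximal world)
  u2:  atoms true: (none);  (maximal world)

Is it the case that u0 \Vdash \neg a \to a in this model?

No

u0 \nVdash \neg a \to a: at the accessible world u2, u2 \Vdash \neg a but u2 \nVdash a.
u2 lacks atom a, so u2 \nVdash a.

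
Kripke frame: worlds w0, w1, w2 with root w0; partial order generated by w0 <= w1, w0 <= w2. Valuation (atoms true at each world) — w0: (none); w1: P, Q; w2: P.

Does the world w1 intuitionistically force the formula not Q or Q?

Yes

w1 forces not Q or Q via the disjunct Q.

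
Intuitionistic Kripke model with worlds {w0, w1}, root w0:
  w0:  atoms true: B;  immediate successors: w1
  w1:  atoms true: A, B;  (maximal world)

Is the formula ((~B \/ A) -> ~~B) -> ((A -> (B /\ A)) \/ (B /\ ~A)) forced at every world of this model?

w0 ||- ((~B \/ A) -> ~~B) -> ((A -> (B /\ A)) \/ (B /\ ~A)): every world accessible from w0 that forces (~B \/ A) -> ~~B (namely w0, w1) also forces (A -> (B /\ A)) \/ (B /\ ~A).
Since the root w0 forces ((~B \/ A) -> ~~B) -> ((A -> (B /\ A)) \/ (B /\ ~A)) and forcing is persistent (monotone upward), every world forces it.

Yes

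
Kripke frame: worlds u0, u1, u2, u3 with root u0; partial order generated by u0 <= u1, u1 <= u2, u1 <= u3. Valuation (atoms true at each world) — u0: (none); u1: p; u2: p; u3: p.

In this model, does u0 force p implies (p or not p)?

Yes

u0 forces p implies (p or not p): every world accessible from u0 that forces p (namely u1, u2, u3) also forces p or not p.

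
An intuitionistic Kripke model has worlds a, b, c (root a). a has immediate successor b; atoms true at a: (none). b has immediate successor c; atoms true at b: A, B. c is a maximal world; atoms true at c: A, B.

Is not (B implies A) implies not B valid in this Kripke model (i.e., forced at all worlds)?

Yes

a forces not (B implies A) implies not B vacuously: no world accessible from a forces the antecedent not (B implies A).
Since the root a forces not (B implies A) implies not B and forcing is persistent (monotone upward), every world forces it.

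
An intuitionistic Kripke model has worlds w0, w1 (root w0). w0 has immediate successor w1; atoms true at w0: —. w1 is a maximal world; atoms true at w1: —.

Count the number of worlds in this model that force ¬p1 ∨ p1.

w0: forces it.
w1: forces it.
Worlds forcing the formula: {w0, w1}.

2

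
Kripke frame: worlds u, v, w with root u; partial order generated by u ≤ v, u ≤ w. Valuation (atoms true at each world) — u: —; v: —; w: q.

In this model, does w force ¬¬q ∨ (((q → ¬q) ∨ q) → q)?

Yes

w ⊩ ¬¬q ∨ (((q → ¬q) ∨ q) → q) via the disjunct ¬¬q.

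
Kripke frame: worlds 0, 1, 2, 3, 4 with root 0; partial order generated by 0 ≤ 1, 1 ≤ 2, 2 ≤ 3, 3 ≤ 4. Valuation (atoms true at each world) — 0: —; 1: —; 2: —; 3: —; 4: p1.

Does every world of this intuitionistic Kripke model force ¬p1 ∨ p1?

Not every world: 0 ⊮ ¬p1 ∨ p1.
0 ⊮ ¬p1 ∨ p1: neither disjunct is forced at 0.
0 ⊮ ¬p1 since 4 is accessible from 0 and 4 ⊩ p1.

No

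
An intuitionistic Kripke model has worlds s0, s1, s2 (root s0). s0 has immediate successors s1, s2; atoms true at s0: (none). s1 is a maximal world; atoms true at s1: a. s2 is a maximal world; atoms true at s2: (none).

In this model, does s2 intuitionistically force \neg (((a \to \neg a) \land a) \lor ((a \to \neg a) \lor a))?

s2 \nVdash \neg (((a \to \neg a) \land a) \lor ((a \to \neg a) \lor a)) since s2 is accessible from s2 and s2 \Vdash ((a \to \neg a) \land a) \lor ((a \to \neg a) \lor a).
s2 \Vdash ((a \to \neg a) \land a) \lor ((a \to \neg a) \lor a) via the disjunct (a \to \neg a) \lor a.

No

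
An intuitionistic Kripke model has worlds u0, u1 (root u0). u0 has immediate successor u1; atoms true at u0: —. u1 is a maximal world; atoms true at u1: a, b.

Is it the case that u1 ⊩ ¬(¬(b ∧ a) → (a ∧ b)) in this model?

No

u1 ⊮ ¬(¬(b ∧ a) → (a ∧ b)) since u1 is accessible from u1 and u1 ⊩ ¬(b ∧ a) → (a ∧ b).
u1 ⊩ ¬(b ∧ a) → (a ∧ b) vacuously: no world accessible from u1 forces the antecedent ¬(b ∧ a).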